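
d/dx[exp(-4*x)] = -4*exp(-4*x)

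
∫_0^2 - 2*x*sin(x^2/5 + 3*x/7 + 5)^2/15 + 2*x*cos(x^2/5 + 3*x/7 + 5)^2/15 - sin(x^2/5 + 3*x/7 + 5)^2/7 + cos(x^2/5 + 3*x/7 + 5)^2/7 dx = -sin(10)/6 + sin(466/35)/6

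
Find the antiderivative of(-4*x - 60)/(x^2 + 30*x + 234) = -2*log((x + 15)^2/9 + 1) + C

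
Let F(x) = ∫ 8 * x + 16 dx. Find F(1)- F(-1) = 32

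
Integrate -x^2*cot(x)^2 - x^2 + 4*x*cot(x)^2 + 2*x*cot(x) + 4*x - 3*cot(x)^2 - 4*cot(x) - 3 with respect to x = ((x - 2)^2 - 1)*cot(x) + C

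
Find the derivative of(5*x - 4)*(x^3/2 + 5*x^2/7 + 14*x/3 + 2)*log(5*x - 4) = 10*x^3*log(5*x - 4) + 5*x^3/2 + 33*x^2*log(5*x - 4)/7 + 25*x^2/7 + 860*x*log(5*x - 4)/21 + 70*x/3 - 26*log(5*x - 4)/3 + 10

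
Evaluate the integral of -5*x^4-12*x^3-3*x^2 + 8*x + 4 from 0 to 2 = -64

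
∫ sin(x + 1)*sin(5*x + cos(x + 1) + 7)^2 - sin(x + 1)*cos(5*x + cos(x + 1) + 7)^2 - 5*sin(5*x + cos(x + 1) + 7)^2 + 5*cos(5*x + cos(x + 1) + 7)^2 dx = sin(2*(5*x + cos(x + 1) + 7))/2 + C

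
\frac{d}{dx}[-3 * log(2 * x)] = -3/x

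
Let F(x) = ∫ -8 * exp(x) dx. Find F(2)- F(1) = -8*exp(2) + 8*E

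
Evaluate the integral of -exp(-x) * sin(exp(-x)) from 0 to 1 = -cos(exp(-1)) + cos(1)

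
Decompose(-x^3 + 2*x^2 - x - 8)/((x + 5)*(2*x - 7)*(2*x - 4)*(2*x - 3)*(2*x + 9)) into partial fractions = -1025/(9984*(2*x + 9)) - 67/(2496*(2*x - 3)) - 239/(13056*(2*x - 7)) + 86/(1547*(x + 5)) + 5/(273*(x - 2))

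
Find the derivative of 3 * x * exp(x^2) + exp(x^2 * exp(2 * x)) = 6*x^2*exp(x^2) + 2*x^2*exp(x^2*exp(2*x) + 2*x) + 2*x*exp(x^2*exp(2*x) + 2*x) + 3*exp(x^2)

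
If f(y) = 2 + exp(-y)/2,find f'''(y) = -exp(-y)/2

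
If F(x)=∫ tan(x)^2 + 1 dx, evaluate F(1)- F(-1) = 2*tan(1)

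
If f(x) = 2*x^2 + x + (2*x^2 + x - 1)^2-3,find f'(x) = 16*x^3 + 12*x^2 - 2*x - 1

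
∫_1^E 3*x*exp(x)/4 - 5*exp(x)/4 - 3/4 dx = -5/4 + (-2 + 3*E/4)*(-1 + exp(E)) + 5*E/4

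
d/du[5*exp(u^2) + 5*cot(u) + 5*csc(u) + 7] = 10*u*exp(u^2) - 5*cot(u)^2 - 5*cot(u)*csc(u) - 5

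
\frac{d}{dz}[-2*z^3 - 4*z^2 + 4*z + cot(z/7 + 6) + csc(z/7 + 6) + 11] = -6*z^2 - 8*z - cot(z/7 + 6)^2/7 - cot(z/7 + 6)*csc(z/7 + 6)/7 + 27/7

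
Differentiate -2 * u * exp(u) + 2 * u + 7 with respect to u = -2*u*exp(u) - 2*exp(u) + 2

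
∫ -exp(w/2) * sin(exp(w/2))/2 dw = cos(exp(w/2)) + C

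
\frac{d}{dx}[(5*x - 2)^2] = 50*x - 20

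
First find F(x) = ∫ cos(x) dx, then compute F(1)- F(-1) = 2*sin(1)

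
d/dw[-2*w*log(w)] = -2*log(w) - 2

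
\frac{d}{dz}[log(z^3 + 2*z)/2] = (3*z^2 + 2)/(2*z^3 + 4*z)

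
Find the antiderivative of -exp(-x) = exp(-x) + C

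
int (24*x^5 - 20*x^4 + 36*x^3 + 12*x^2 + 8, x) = 4*x^6 - 4*x^5 + 9*x^4 + 4*x^3 + 8*x + C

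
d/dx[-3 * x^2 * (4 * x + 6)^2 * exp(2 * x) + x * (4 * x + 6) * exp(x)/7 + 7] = -96*x^4*exp(2*x) - 480*x^3*exp(2*x) - 648*x^2*exp(2*x) + 4*x^2*exp(x)/7 - 216*x*exp(2*x) + 2*x*exp(x) + 6*exp(x)/7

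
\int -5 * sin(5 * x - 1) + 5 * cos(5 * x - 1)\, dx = sqrt(2)*cos(-5*x + pi/4 + 1) + C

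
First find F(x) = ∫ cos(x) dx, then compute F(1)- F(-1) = 2*sin(1)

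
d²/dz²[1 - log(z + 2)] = 1/(z^2 + 4*z + 4)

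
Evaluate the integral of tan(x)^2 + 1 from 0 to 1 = tan(1)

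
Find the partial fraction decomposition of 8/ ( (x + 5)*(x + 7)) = -4/(x + 7) + 4/(x + 5)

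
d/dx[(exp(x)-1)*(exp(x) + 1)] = 2*exp(2*x)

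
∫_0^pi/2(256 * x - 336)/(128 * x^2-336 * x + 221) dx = -log(442) + log(1 + (-21 + 8*pi)^2)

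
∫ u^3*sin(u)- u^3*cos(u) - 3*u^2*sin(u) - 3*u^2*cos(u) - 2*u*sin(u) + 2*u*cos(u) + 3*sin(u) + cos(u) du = -sqrt(2)*(u^3 - 2*u + 1)*sin(u + pi/4) + C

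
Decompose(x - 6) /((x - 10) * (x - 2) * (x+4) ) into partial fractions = -5/(42*(x + 4)) + 1/(12*(x - 2)) + 1/(28*(x - 10))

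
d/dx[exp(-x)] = -exp(-x)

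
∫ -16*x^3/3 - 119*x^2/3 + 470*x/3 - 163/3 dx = -4*x^4/3 - 119*x^3/9 + 235*x^2/3 - 163*x/3 + C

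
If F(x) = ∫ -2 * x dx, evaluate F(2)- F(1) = -3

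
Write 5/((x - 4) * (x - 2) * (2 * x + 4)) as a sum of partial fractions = 5/(48*(x + 2)) - 5/(16*(x - 2)) + 5/(24*(x - 4))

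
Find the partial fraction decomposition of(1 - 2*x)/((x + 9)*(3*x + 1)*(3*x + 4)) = -11/(69*(3*x + 4)) + 5/(78*(3*x + 1)) + 19/(598*(x + 9))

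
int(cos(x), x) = sin(x) + C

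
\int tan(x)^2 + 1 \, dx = tan(x) + C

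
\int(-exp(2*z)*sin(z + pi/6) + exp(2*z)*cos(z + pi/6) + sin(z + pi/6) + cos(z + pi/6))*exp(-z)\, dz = 2*cos(z + pi/6)*sinh(z) + C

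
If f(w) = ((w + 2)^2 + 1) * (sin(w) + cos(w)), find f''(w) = -w^2*sin(w) - w^2*cos(w) - 8*w*sin(w) - 11*sin(w) + 5*cos(w)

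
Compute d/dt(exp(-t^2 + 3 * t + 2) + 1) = -2*t*exp(-t^2 + 3*t + 2) + 3*exp(-t^2 + 3*t + 2)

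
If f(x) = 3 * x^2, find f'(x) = 6*x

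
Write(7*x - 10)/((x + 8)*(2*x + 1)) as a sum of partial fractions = -9/(5*(2*x + 1)) + 22/(5*(x + 8))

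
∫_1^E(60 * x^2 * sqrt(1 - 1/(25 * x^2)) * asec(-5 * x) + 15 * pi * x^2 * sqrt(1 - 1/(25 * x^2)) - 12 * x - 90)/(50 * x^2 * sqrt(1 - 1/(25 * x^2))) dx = -51*asec(-5)/5 - 51*pi/20 + (6*E/5 + 9)*(pi/4 + asec(-5*E))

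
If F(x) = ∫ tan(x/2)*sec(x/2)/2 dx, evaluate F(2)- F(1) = -sec(1/2) + sec(1)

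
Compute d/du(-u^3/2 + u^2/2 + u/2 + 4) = -3*u^2/2 + u + 1/2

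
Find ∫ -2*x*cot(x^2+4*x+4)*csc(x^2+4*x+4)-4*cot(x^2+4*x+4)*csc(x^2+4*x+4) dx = csc((x + 2)^2) + C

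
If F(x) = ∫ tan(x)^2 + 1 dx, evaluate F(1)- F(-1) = 2*tan(1)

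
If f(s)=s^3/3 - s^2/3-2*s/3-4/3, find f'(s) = s^2 - 2*s/3 - 2/3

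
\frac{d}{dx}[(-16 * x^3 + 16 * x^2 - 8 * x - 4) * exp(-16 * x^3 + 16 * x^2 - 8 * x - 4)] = (768*x^5 - 1280*x^4 + 1024*x^3 - 240*x^2 - 32*x + 24)*exp(-16*x^3 + 16*x^2 - 8*x - 4)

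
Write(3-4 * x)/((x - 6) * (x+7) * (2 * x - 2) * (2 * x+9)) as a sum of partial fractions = 4/(55*(2*x + 9)) - 31/(1040*(x + 7)) + 1/(880*(x - 1)) - 1/(130*(x - 6))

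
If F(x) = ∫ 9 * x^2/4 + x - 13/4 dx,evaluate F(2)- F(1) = 7/2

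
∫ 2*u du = u^2 + C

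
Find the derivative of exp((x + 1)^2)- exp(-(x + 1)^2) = (2*x*exp(2*x^2 + 4*x + 2) + 2*x + 2*exp(2*x^2 + 4*x + 2) + 2)*exp(-x^2 - 2*x - 1)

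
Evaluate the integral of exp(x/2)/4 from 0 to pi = -1/2 + exp(pi/2)/2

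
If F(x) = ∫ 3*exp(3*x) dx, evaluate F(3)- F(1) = -exp(3) + exp(9)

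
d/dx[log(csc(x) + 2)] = -cot(x)*csc(x)/(csc(x) + 2)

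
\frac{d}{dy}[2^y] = 2^y*log(2)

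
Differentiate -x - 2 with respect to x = -1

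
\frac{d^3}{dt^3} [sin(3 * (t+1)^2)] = -216*t^3*cos(3*t^2 + 6*t + 3) - 648*t^2*cos(3*t^2 + 6*t + 3) - 108*t*sin(3*t^2 + 6*t + 3) - 648*t*cos(3*t^2 + 6*t + 3) - 108*sin(3*t^2 + 6*t + 3) - 216*cos(3*t^2 + 6*t + 3)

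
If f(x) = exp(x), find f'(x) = exp(x)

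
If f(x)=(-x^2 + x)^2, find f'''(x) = 24*x - 12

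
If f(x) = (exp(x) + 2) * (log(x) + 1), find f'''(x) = (x^3*exp(x)*log(x) + x^3*exp(x) + 3*x^2*exp(x) - 3*x*exp(x) + 2*exp(x) + 4)/x^3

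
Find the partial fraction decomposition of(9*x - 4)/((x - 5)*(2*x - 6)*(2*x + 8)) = -10/(63*(x + 4)) - 23/(56*(x - 3)) + 41/(72*(x - 5))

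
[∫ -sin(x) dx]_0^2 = -1 + cos(2)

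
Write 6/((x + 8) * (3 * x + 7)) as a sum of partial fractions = 18/(17*(3*x + 7)) - 6/(17*(x + 8))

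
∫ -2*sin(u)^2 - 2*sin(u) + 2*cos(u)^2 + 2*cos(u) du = (sqrt(2)*sin(u + pi/4) + 1)^2 + C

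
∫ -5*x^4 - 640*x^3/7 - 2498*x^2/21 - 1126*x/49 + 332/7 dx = -x^5 - 160*x^4/7 - 2498*x^3/63 - 563*x^2/49 + 332*x/7 + C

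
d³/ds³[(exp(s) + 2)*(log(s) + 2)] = (s^3*exp(s)*log(s) + 2*s^3*exp(s) + 3*s^2*exp(s) - 3*s*exp(s) + 2*exp(s) + 4)/s^3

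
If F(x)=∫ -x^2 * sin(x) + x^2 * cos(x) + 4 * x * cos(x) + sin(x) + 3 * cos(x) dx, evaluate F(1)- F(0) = -1 + 4*cos(1) + 4*sin(1)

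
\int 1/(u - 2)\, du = log(4 - 2*u) + C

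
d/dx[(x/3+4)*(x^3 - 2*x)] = 4*x^3/3 + 12*x^2 - 4*x/3 - 8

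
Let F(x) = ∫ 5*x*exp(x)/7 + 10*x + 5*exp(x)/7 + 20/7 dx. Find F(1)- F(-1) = 5*exp(-1)/7 + 5*E/7 + 40/7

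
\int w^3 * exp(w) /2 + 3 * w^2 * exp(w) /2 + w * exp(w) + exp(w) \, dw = w*(w^2 + 2)*exp(w)/2 + C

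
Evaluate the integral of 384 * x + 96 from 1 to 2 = 672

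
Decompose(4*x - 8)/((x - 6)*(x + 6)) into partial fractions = 8/(3*(x + 6)) + 4/(3*(x - 6))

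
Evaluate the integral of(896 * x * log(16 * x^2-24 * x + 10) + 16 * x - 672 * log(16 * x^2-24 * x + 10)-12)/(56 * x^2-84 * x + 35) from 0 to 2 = -4*log(10)^2 - log(10)/7 + log(26)/7 + 4*log(26)^2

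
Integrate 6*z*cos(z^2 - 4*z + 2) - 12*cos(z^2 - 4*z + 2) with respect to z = 3*sin((z - 2)^2 - 2) + C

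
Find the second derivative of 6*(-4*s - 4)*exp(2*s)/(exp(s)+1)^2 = (48*s*exp(3*s) - 96*s*exp(2*s) - 48*exp(3*s) - 192*exp(2*s))/(exp(4*s) + 4*exp(3*s) + 6*exp(2*s) + 4*exp(s) + 1)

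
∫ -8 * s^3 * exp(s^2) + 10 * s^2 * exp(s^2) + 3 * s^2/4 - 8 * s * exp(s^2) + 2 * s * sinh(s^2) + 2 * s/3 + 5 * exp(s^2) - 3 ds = s^3/4 + s^2/3 - s*(4*s - 5)*exp(s^2) - 3*s + cosh(s^2) + C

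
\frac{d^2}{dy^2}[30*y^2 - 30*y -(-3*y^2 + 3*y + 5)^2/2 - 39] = -54*y^2 + 54*y + 81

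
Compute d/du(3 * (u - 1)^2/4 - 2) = 3*u/2 - 3/2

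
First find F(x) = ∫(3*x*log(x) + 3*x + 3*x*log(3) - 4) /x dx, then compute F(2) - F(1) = log(3) + 2*log(6)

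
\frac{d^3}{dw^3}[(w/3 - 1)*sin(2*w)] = -8*w*cos(2*w)/3 - 4*sin(2*w) + 8*cos(2*w)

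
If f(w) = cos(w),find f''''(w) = cos(w)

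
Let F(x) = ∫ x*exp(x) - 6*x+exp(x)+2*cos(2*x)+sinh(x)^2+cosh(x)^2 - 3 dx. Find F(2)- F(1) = -12 - E - sinh(2)/2 - sin(2) + sin(4) + sinh(4)/2 + 2*exp(2)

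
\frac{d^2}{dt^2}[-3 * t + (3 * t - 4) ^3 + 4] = 162*t - 216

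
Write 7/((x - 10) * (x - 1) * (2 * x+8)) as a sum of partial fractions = 1/(20*(x + 4)) - 7/(90*(x - 1)) + 1/(36*(x - 10))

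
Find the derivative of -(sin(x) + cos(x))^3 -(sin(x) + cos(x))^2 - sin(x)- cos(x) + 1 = -3*sqrt(2)*sin(3*x + pi/4)/2 - 2*cos(2*x) - 5*sqrt(2)*cos(x + pi/4)/2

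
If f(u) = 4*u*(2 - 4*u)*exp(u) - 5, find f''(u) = -16*u^2*exp(u) - 56*u*exp(u) - 16*exp(u)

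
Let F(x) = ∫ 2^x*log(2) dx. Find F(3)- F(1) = 6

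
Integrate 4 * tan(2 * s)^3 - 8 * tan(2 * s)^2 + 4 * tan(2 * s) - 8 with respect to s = (tan(2*s) - 2)^2 + C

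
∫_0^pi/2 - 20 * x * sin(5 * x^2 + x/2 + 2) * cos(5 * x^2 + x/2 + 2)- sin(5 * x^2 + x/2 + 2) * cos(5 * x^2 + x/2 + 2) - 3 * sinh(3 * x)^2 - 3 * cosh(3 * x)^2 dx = -sinh(3*pi)/2 - sin(4 + 5*pi^2/2)/2 - cos(4)/2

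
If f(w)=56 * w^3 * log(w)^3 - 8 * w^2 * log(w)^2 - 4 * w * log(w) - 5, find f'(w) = 168*w^2*log(w)^3 + 168*w^2*log(w)^2 - 16*w*log(w)^2 - 16*w*log(w) - 4*log(w) - 4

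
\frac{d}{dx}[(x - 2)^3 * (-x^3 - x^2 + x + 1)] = -6*x^5 + 25*x^4 - 20*x^3 - 27*x^2 + 28*x + 4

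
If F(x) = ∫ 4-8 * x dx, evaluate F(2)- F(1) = -8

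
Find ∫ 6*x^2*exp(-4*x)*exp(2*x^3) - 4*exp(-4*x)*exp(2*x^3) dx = exp(2*x*(x^2 - 2)) + C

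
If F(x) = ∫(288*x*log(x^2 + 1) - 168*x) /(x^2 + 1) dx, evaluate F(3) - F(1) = -12*log(2) - 2*(-4 + 6*log(2))^2 + 12*log(10) + 2*(-4 + 6*log(10))^2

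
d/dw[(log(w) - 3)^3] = (3*log(w)^2 - 18*log(w) + 27)/w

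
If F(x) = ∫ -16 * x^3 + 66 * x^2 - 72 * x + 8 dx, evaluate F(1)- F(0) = -10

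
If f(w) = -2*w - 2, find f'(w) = -2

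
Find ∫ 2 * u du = u^2 + C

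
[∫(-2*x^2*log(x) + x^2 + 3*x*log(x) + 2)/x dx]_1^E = 4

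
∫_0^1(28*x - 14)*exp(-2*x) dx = -14*exp(-2)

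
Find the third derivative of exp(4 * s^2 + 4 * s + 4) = 512*s^3*exp(4*s^2 + 4*s + 4) + 768*s^2*exp(4*s^2 + 4*s + 4) + 576*s*exp(4*s^2 + 4*s + 4) + 160*exp(4*s^2 + 4*s + 4)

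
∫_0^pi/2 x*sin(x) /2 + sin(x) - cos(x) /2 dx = 1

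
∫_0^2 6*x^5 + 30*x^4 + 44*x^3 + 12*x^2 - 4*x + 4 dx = 464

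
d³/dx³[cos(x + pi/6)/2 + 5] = sin(x + pi/6)/2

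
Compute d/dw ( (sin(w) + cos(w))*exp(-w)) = -2*exp(-w)*sin(w)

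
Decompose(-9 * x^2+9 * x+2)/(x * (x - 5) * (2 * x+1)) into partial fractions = -19/(11*(2*x + 1)) - 178/(55*(x - 5)) - 2/(5*x)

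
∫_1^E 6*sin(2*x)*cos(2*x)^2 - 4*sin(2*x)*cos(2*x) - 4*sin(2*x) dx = -cos(2*E)^3 - cos(2)^2 + cos(2)^3 + cos(2*E)^2 - 2*cos(2) + 2*cos(2*E)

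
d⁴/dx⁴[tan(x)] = 24*tan(x)^5 + 40*tan(x)^3 + 16*tan(x)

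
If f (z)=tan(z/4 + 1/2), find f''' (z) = 3*tan(z/4 + 1/2)^4/32 + tan(z/4 + 1/2)^2/8 + 1/32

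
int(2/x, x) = 2*log(3*x) + C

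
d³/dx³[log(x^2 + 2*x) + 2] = (4*x^3 + 12*x^2 + 24*x + 16)/(x^6 + 6*x^5 + 12*x^4 + 8*x^3)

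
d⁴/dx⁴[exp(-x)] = exp(-x)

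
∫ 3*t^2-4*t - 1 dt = t^3 - 2*t^2 - t + C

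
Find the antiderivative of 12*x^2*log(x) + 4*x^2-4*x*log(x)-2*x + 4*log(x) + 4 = 2*x*(2*x^2 - x + 2)*log(x) + C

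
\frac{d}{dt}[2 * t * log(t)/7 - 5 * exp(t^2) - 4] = -10*t*exp(t^2) + 2*log(t)/7 + 2/7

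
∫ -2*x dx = -x^2 + C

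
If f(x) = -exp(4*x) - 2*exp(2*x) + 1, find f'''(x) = -64*exp(4*x) - 16*exp(2*x)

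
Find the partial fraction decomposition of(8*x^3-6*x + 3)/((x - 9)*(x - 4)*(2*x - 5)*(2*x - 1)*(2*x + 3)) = -5/(616*(2*x + 3)) - 1/(476*(2*x - 1)) + 113/(312*(2*x - 5)) - 491/(1155*(x - 4)) + 1927/(7735*(x - 9))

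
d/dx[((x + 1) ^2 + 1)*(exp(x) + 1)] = x^2*exp(x) + 4*x*exp(x) + 2*x + 4*exp(x) + 2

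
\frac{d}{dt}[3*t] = 3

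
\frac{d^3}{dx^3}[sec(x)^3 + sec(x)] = (-1 - 21/cos(x)^2 + 60/cos(x)^4)*sin(x)/cos(x)^2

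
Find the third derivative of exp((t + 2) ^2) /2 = 4*t^3*exp(t^2 + 4*t + 4) + 24*t^2*exp(t^2 + 4*t + 4) + 54*t*exp(t^2 + 4*t + 4) + 44*exp(t^2 + 4*t + 4)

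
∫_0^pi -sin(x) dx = -2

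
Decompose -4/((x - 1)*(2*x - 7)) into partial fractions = -8/(5*(2*x - 7)) + 4/(5*(x - 1))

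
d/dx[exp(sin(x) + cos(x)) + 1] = sqrt(2)*exp(sin(x))*exp(cos(x))*cos(x + pi/4)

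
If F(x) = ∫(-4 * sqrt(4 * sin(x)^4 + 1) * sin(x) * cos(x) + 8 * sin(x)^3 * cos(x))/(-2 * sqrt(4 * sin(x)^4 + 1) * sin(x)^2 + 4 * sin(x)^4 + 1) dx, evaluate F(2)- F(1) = log(-2*sin(2)^2 + sqrt(1 + 4*sin(2)^4)) - log(-2*sin(1)^2 + sqrt(1 + 4*sin(1)^4))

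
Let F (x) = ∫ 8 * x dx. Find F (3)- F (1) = 32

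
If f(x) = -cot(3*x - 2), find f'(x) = 3/sin(3*x - 2)^2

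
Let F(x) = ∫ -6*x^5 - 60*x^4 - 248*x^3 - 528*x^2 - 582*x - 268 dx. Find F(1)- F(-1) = -912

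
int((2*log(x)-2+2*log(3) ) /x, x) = (log(3*x) - 1)^2 + C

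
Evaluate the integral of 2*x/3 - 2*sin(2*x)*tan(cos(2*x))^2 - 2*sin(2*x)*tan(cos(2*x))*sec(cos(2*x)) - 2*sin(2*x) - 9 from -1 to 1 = -18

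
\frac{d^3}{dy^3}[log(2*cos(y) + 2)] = -sin(y)/(cos(y) + 1)^2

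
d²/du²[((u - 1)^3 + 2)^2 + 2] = 30*u^4 - 120*u^3 + 180*u^2 - 96*u + 6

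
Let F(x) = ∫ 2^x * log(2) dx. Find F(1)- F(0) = 1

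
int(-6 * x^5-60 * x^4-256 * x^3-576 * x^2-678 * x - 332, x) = -x^6 - 12*x^5 - 64*x^4 - 192*x^3 - 339*x^2 - 332*x + C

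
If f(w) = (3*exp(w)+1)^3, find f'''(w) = 729*exp(3*w) + 216*exp(2*w) + 9*exp(w)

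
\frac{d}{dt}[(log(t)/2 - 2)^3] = (3*log(t)^2 - 24*log(t) + 48)/(8*t)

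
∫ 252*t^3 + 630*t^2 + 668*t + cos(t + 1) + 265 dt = 63*t^4 + 210*t^3 + 334*t^2 + 265*t + sin(t + 1) + C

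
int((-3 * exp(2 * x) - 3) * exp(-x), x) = -6*sinh(x) + C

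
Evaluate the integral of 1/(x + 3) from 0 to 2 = -log(9) + log(15)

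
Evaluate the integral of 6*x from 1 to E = -3 + 3*exp(2)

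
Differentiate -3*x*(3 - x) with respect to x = 6*x - 9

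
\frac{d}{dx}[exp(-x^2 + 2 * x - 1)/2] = (1 - x)*exp(-x^2 + 2*x - 1)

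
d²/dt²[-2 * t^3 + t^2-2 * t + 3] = 2 - 12*t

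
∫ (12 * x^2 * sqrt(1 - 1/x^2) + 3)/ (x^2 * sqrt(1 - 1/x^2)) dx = 12*x + 3*asec(x) + C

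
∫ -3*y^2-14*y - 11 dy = -y^3 - 7*y^2 - 11*y + C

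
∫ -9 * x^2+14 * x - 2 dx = -3*x^3 + 7*x^2 - 2*x + C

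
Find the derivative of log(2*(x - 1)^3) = 3/(x - 1)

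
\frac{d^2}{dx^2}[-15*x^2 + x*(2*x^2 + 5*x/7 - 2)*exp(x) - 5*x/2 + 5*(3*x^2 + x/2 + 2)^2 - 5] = 2*x^3*exp(x) + 89*x^2*exp(x)/7 + 540*x^2 + 90*x*exp(x)/7 + 90*x - 18*exp(x)/7 + 185/2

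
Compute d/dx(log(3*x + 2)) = 3/(3*x + 2)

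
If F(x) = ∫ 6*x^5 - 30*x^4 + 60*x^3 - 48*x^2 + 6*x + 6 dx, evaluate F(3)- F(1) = 96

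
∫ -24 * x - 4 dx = -12*x^2 - 4*x + C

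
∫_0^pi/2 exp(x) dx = -1 + exp(pi/2)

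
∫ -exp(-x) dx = exp(-x) + C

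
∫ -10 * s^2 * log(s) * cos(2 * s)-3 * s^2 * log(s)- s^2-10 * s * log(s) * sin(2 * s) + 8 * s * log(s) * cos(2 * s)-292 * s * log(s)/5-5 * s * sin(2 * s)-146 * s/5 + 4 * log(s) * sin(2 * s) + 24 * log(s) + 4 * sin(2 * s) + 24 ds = -s*(5*s - 4)*(s + 5*sin(2*s) + 30)*log(s)/5 + C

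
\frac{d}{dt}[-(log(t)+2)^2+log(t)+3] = (-2*log(t) - 3)/t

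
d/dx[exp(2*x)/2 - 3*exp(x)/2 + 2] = exp(2*x) - 3*exp(x)/2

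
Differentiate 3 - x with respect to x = -1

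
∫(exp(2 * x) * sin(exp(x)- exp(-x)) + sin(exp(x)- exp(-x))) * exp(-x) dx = -cos(2*sinh(x)) + C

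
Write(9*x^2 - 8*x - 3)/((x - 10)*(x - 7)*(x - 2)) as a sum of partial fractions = 17/(40*(x - 2)) - 382/(15*(x - 7)) + 817/(24*(x - 10))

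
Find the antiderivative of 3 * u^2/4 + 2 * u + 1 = u^3/4 + u^2 + u + C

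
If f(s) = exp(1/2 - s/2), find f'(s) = -exp(1/2 - s/2)/2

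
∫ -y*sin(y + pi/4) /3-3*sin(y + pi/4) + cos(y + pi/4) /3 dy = (y/3 + 3)*cos(y + pi/4) + C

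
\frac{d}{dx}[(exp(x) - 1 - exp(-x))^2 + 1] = (2*exp(4*x) - 2*exp(3*x) - 2*exp(x) - 2)*exp(-2*x)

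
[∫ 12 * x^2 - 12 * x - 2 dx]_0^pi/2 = pi*(-3*pi/2 - 1 + pi^2/2)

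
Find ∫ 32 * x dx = 16*x^2 + C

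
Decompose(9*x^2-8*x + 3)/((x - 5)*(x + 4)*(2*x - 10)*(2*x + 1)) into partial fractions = 37/(847*(2*x + 1)) - 179/(1134*(x + 4)) + 1333/(9801*(x - 5)) + 94/(99*(x - 5)^2)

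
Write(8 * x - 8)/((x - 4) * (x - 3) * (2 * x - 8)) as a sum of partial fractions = 8/(x - 3) - 8/(x - 4) + 12/(x - 4)^2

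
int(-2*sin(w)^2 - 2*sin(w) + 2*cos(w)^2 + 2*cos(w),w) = (sqrt(2)*sin(w + pi/4) + 1)^2 + C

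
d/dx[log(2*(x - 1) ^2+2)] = (2*x - 2)/(x^2 - 2*x + 2)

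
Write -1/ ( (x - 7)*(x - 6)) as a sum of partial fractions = 1/(x - 6) - 1/(x - 7)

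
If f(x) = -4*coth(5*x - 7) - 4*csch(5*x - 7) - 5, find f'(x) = 20*(cosh(5*x - 7) + 1)/sinh(5*x - 7)^2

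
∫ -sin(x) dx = cos(x) + C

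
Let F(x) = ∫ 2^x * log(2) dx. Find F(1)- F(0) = 1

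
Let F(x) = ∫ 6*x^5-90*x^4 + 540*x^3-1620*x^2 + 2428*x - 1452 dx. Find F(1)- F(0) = -660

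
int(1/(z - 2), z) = log(z - 2) + C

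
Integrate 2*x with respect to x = x^2 + C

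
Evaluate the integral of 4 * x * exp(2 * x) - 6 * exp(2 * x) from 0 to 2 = 4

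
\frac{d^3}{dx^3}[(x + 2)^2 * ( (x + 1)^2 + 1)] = 24*x + 36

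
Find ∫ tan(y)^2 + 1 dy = tan(y) + C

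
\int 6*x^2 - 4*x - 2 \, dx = 2*x^3 - 2*x^2 - 2*x + C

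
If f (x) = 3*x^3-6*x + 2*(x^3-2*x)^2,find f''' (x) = 240*x^3 - 192*x + 18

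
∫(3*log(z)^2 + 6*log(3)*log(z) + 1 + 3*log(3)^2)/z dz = log(3*z)^3 + log(3*z) + C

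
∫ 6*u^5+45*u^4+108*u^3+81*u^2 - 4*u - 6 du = u^6 + 9*u^5 + 27*u^4 + 27*u^3 - 2*u^2 - 6*u + C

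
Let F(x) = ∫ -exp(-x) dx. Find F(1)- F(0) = -1 + exp(-1)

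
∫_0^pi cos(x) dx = 0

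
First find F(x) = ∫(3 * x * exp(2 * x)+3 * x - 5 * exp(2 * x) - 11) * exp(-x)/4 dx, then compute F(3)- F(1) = -5*exp(-1)/4 - exp(-3)/4 + 5*E/4 + exp(3)/4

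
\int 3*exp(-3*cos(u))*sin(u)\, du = exp(-3*cos(u)) + C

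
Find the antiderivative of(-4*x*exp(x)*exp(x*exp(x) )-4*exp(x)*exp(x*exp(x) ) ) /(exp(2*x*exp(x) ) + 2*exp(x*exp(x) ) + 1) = -4*exp(x*exp(x))/(exp(x*exp(x)) + 1) + C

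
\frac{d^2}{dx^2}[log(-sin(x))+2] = -1/sin(x)^2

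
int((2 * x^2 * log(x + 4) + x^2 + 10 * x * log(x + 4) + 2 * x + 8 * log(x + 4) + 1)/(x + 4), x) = (x + 1)^2*log(x + 4) + C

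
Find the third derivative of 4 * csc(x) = 4*(1 - 6/sin(x)^2)*cos(x)/sin(x)^2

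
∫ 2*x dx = x^2 + C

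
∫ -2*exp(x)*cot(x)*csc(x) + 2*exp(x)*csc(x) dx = 2*exp(x)*csc(x) + C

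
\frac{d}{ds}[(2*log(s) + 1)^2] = (8*log(s) + 4)/s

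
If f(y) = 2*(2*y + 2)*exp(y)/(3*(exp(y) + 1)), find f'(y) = (4*y*exp(y) + 4*exp(2*y) + 8*exp(y))/(3*exp(2*y) + 6*exp(y) + 3)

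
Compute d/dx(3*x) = 3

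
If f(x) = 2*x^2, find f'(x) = 4*x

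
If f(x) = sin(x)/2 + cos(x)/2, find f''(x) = -sin(x)/2 - cos(x)/2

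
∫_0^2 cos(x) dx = sin(2)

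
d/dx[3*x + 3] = 3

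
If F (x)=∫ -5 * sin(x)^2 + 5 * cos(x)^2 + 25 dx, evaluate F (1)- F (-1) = 5*sin(2) + 50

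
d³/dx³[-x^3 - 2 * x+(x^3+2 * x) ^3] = 504*x^6 + 1260*x^4 + 720*x^2 + 42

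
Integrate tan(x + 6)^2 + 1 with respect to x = tan(x + 6) + C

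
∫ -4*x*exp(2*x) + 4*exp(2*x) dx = (3 - 2*x)*exp(2*x) + C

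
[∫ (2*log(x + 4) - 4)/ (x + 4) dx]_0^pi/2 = -(-2 + log(4))^2 + (-2 + log(pi/2 + 4))^2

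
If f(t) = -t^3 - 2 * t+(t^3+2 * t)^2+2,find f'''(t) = 120*t^3 + 96*t - 6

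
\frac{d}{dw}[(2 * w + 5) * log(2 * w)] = (2*w*log(w) + 2*w*log(2) + 2*w + 5)/w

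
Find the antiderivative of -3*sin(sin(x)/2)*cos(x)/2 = 3*cos(sin(x)/2) + C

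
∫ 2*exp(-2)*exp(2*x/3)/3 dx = exp(2*x/3 - 2) + C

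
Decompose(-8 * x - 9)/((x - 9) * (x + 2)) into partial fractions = -7/(11*(x + 2)) - 81/(11*(x - 9))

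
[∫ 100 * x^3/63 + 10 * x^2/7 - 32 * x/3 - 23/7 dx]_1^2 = -10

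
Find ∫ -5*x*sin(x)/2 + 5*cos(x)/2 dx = 5*x*cos(x)/2 + C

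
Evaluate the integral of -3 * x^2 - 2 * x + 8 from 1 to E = (-2 + E)*(-3*E - exp(2) + 2) - 2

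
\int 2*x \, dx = x^2 + C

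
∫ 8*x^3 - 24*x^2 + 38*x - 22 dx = 2*x^4 - 8*x^3 + 19*x^2 - 22*x + C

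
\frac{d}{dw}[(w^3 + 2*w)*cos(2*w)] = -2*w^3*sin(2*w) + 3*w^2*cos(2*w) - 4*w*sin(2*w) + 2*cos(2*w)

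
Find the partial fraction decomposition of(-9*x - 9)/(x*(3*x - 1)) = -36/(3*x - 1) + 9/x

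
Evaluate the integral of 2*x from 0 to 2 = 4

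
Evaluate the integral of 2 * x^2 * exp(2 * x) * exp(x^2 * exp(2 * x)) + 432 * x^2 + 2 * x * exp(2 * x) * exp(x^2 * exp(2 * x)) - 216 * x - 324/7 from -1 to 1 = -exp(exp(-2)) + 1368/7 + exp(exp(2))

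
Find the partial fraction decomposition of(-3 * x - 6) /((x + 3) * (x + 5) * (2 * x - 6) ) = 9/(32*(x + 5)) - 1/(8*(x + 3)) - 5/(32*(x - 3))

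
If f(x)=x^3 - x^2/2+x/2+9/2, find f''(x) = 6*x - 1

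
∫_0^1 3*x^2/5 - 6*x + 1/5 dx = -13/5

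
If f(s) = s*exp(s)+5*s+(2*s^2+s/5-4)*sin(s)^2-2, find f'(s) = 2*s^2*sin(2*s) + s*exp(s) + 4*s*sin(s)^2 + s*sin(2*s)/5 + exp(s) + sin(s)^2/5 - 4*sin(2*s) + 5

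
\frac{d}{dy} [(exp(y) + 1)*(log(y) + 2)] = (y*exp(y)*log(y) + 2*y*exp(y) + exp(y) + 1)/y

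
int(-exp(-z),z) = exp(-z) + C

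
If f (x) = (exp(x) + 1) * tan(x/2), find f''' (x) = 3*exp(x)*tan(x/2)^4/4 + 3*exp(x)*tan(x/2)^3/2 + 5*exp(x)*tan(x/2)^2/2 + 5*exp(x)*tan(x/2)/2 + 7*exp(x)/4 + 3*tan(x/2)^4/4 + tan(x/2)^2 + 1/4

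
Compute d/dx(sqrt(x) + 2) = 1/(2*sqrt(x))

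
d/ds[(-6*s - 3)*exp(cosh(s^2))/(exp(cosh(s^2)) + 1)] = -6*(2*s^2*sinh(s^2) + s*sinh(s^2) + exp(cosh(s^2)) + 1)*exp(cosh(s^2))/(exp(cosh(s^2)) + 1)^2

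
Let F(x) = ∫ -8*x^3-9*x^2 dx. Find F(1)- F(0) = -5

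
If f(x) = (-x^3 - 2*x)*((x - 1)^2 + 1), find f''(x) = -20*x^3 + 24*x^2 - 24*x + 8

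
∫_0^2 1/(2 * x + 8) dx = -log(2) + log(6)/2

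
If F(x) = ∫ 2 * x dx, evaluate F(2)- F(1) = 3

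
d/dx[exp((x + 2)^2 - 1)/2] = x*exp(x^2 + 4*x + 3) + 2*exp(x^2 + 4*x + 3)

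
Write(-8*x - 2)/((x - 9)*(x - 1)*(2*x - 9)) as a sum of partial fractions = 152/(63*(2*x - 9)) - 5/(28*(x - 1)) - 37/(36*(x - 9))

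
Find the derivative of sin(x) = cos(x)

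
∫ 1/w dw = log(w) + C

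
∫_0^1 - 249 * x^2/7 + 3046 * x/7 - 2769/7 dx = -1329/7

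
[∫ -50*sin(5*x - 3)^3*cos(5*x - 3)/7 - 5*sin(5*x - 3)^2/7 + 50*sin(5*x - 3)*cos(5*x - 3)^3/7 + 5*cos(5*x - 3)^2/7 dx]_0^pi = 0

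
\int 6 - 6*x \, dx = -3*x^2 + 6*x + C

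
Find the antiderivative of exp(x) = exp(x) + C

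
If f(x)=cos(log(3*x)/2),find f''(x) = (2*sin((log(x) + log(3))/2) - cos((log(x) + log(3))/2))/(4*x^2)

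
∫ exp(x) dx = exp(x) + C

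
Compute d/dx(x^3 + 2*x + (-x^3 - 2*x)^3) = -9*x^8 - 42*x^6 - 60*x^4 - 21*x^2 + 2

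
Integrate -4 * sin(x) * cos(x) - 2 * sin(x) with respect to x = 2*cos(x) + cos(2*x) + C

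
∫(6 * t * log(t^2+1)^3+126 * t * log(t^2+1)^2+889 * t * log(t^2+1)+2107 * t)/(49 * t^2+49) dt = (3*log(t^2 + 1)^3 + 84*log(t^2 + 1)^2 + 889*log(t^2 + 1) + 4214)*log(t^2 + 1)/196 + C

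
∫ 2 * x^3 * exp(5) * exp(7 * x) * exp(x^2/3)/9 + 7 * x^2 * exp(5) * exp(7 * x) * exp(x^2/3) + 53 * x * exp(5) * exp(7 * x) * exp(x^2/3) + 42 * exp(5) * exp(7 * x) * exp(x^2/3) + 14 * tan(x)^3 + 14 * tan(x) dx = (x^2 + 21*x + 15)*exp(x^2/3 + 7*x + 5)/3 + 7*tan(x)^2 + C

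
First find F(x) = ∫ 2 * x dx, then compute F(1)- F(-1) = 0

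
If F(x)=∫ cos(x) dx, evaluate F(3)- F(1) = -sin(1) + sin(3)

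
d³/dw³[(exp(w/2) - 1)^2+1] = -exp(w/2)/4 + exp(w)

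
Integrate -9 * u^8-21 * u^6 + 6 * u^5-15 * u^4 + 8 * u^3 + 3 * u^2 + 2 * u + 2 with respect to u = -u^9 - 3*u^7 + u^6 - 3*u^5 + 2*u^4 + u^3 + u^2 + 2*u + C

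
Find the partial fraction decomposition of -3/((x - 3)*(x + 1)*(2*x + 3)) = -4/(3*(2*x + 3)) + 3/(4*(x + 1)) - 1/(12*(x - 3))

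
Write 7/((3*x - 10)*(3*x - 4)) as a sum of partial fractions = -7/(6*(3*x - 4)) + 7/(6*(3*x - 10))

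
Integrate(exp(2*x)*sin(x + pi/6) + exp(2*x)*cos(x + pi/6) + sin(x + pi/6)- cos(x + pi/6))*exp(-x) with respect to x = 2*sin(x + pi/6)*sinh(x) + C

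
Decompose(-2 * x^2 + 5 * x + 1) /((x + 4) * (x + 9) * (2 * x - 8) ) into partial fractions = -103/(65*(x + 9)) + 51/(80*(x + 4)) - 11/(208*(x - 4))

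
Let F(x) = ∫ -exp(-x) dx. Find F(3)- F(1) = -exp(-1) + exp(-3)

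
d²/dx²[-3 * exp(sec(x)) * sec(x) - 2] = 3*(-4*sin(x)^2/cos(x) - 5*cos(x) + 6*cos(2*x) + cos(3*x) - 10)*exp(1/cos(x))/(cos(2*x) + 1)^2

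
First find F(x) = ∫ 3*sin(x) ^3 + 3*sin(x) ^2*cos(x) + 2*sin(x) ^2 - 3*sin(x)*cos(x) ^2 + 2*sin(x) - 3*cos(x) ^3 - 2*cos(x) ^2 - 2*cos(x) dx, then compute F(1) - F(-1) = -7*sin(1) - 2*sin(2) - sin(3)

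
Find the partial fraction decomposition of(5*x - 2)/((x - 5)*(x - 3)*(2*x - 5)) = 42/(5*(2*x - 5)) - 13/(2*(x - 3)) + 23/(10*(x - 5))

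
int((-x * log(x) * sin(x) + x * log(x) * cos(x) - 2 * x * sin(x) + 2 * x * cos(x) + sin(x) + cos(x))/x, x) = sqrt(2)*(log(x) + 2)*sin(x + pi/4) + C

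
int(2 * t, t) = t^2 + C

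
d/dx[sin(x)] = cos(x)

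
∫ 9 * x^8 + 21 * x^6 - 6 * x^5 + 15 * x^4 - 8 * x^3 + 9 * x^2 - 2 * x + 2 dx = x^9 + 3*x^7 - x^6 + 3*x^5 - 2*x^4 + 3*x^3 - x^2 + 2*x + C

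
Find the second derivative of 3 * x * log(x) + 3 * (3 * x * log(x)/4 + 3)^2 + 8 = (27*x*log(x)^2 + 81*x*log(x) + 27*x + 132)/(8*x)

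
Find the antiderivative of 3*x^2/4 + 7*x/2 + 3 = x^3/4 + 7*x^2/4 + 3*x + C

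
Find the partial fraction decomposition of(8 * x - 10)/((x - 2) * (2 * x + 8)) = 7/(2*(x + 4)) + 1/(2*(x - 2))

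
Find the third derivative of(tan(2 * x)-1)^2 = 192*tan(2*x)^5 - 96*tan(2*x)^4 + 320*tan(2*x)^3 - 128*tan(2*x)^2 + 128*tan(2*x) - 32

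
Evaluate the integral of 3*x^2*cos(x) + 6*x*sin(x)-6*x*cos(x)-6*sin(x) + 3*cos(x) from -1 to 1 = 12*sin(1)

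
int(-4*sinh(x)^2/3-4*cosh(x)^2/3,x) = -2*sinh(2*x)/3 + C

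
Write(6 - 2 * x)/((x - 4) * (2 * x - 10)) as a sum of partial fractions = 1/(x - 4) - 2/(x - 5)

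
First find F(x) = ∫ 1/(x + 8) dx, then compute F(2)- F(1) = -log(27/2) + log(15)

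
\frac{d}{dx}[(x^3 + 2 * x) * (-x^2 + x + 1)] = -5*x^4 + 4*x^3 - 3*x^2 + 4*x + 2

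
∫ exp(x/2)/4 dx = exp(x/2)/2 + C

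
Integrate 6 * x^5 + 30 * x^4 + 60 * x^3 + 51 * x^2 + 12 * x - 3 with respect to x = x^6 + 6*x^5 + 15*x^4 + 17*x^3 + 6*x^2 - 3*x + C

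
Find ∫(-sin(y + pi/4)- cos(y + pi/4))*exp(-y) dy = exp(-y)*cos(y + pi/4) + C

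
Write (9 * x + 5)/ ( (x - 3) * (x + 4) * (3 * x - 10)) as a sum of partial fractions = 315/(22*(3*x - 10)) - 31/(154*(x + 4)) - 32/(7*(x - 3))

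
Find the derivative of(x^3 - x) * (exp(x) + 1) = x^3*exp(x) + 3*x^2*exp(x) + 3*x^2 - x*exp(x) - exp(x) - 1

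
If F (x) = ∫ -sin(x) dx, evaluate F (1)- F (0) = -1 + cos(1)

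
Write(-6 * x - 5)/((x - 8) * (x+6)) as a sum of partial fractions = -31/(14*(x + 6)) - 53/(14*(x - 8))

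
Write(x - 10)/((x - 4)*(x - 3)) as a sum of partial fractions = 7/(x - 3) - 6/(x - 4)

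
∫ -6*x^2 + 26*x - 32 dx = -2*x^3 + 13*x^2 - 32*x + C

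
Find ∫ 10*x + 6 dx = 5*x^2 + 6*x + C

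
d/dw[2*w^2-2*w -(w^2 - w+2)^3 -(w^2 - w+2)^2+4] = -6*w^5 + 15*w^4 - 40*w^3 + 45*w^2 - 42*w + 14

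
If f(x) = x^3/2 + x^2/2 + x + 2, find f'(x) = 3*x^2/2 + x + 1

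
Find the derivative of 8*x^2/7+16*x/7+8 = 16*x/7 + 16/7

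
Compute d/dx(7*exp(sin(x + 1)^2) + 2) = 14*exp(sin(x + 1)^2)*sin(x + 1)*cos(x + 1)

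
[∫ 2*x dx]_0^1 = 1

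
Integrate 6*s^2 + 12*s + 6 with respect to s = 2*s^3 + 6*s^2 + 6*s + C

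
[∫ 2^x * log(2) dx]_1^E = -2 + 2^E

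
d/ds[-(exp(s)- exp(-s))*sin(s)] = sqrt(2)*(-exp(2*s)*sin(s + pi/4) + cos(s + pi/4))*exp(-s)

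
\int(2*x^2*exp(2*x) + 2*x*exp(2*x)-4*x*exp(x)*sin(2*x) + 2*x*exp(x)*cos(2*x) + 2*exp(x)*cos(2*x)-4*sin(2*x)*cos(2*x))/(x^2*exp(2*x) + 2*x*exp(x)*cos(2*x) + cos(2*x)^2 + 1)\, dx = log((x*exp(x) + cos(2*x))^2 + 1) + C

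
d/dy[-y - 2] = -1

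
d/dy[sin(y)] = cos(y)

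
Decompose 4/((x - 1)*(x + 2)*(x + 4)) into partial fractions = 2/(5*(x + 4)) - 2/(3*(x + 2)) + 4/(15*(x - 1))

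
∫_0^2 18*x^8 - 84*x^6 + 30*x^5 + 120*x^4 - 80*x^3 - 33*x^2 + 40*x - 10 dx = 228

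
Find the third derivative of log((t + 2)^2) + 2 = 4/(t^3 + 6*t^2 + 12*t + 8)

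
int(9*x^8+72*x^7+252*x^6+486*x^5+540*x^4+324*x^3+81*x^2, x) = x^9 + 9*x^8 + 36*x^7 + 81*x^6 + 108*x^5 + 81*x^4 + 27*x^3 + C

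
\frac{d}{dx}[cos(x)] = -sin(x)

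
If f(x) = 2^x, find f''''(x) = 2^x*log(2)^4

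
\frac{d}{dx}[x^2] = 2*x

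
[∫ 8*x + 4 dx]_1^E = -9 + (-2*E - 1)^2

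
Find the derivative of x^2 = 2*x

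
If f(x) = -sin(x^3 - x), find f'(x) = (1 - 3*x^2)*cos(x*(x^2 - 1))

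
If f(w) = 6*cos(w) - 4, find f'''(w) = 6*sin(w)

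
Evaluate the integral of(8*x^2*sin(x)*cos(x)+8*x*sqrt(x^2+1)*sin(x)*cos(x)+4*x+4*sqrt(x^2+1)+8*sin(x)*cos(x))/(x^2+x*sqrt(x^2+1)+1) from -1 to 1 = -4*log(-1 + sqrt(2)) + 4*log(1 + sqrt(2))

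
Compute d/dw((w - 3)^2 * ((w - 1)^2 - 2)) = 4*w^3 - 24*w^2 + 40*w - 12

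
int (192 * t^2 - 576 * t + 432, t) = 64*t^3 - 288*t^2 + 432*t + C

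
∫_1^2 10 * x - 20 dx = -5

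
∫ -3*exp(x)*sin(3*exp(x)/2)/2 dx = cos(3*exp(x)/2) + C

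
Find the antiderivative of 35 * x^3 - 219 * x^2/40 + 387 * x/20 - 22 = 35*x^4/4 - 73*x^3/40 + 387*x^2/40 - 22*x + C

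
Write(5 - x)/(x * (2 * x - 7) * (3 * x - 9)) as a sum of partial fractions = 2/(7*(2*x - 7)) - 2/(9*(x - 3)) + 5/(63*x)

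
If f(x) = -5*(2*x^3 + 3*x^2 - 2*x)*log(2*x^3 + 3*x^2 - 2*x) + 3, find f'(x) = -30*x^2*log(2*x^3 + 3*x^2 - 2*x) - 30*x^2 - 30*x*log(2*x^3 + 3*x^2 - 2*x) - 30*x + 10*log(2*x^3 + 3*x^2 - 2*x) + 10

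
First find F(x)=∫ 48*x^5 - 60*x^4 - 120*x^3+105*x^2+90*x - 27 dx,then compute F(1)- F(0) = 19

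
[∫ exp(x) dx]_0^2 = -1 + exp(2)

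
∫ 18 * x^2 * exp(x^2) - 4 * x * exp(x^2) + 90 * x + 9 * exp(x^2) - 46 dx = (9*x - 2)*(5*x + exp(x^2) - 4) + C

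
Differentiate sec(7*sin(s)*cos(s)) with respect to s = 7*(-sin(2*s - 7*sin(2*s)/2) + sin(2*s + 7*sin(2*s)/2))/(cos(7*sin(2*s)) + 1)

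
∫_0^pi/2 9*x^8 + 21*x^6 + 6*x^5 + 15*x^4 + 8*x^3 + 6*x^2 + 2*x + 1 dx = pi/2 + pi^3/8 + (pi/2 + pi^3/8)^2 + (pi/2 + pi^3/8)^3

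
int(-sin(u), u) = cos(u) + C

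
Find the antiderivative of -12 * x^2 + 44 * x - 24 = -4*x^3 + 22*x^2 - 24*x + C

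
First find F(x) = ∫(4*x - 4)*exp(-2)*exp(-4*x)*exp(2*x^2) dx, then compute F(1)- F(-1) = -exp(4) + exp(-4)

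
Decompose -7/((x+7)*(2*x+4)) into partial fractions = 7/(10*(x + 7)) - 7/(10*(x + 2))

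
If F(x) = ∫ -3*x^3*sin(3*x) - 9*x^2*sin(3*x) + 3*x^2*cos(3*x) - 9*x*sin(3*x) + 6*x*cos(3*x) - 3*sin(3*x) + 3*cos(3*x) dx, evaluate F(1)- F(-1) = 8*cos(3)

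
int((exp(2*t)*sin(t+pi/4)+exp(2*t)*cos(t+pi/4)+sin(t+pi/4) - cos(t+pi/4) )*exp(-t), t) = 2*sin(t + pi/4)*sinh(t) + C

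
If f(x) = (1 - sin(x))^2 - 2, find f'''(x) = -4*sin(2*x) + 2*cos(x)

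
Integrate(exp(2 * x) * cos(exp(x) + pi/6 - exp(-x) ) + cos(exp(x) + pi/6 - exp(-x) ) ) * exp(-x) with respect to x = sin(2*sinh(x) + pi/6) + C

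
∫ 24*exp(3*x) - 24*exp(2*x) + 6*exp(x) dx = (2*exp(x) - 1)^3 + C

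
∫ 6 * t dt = 3*t^2 + C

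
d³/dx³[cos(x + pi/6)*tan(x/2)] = -3*sin(x + pi/6)*tan(x/2)^3/2 - sin(x + pi/6)*tan(x/2)/2 + 3*cos(x + pi/6)*tan(x/2)^4/4 - cos(x + pi/6)*tan(x/2)^2/2 - 5*cos(x + pi/6)/4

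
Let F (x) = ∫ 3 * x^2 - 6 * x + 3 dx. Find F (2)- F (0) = 2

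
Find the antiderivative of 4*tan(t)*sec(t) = 4*sec(t) + C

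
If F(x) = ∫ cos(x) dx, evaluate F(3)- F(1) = -sin(1) + sin(3)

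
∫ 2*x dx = x^2 + C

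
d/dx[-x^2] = -2*x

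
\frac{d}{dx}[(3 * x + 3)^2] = 18*x + 18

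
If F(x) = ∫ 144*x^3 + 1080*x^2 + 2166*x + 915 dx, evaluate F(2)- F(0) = 9618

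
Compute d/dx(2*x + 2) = 2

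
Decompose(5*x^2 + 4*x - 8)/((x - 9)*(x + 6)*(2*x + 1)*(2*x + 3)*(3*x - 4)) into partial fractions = -252/(47311*(3*x - 4)) + 11/(3213*(2*x + 3)) - 35/(2299*(2*x + 1)) + 74/(16335*(x + 6)) + 433/(137655*(x - 9))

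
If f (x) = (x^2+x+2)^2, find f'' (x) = 12*x^2 + 12*x + 10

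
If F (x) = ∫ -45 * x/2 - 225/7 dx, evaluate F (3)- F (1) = -1080/7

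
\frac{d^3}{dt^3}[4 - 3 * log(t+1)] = -6/(t^3 + 3*t^2 + 3*t + 1)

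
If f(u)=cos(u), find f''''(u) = cos(u)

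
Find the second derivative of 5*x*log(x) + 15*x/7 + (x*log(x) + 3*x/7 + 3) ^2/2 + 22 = (49*x*log(x)^2 + 189*x*log(x) + 121*x + 392)/(49*x)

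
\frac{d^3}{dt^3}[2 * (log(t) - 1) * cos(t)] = 2*(t^3*log(t)*sin(t) - t^3*sin(t) - 3*t^2*cos(t) + 3*t*sin(t) + 2*cos(t))/t^3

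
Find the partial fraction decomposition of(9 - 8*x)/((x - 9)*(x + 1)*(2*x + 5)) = 116/(69*(2*x + 5)) - 17/(30*(x + 1)) - 63/(230*(x - 9))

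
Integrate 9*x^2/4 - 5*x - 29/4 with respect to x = 3*x^3/4 - 5*x^2/2 - 29*x/4 + C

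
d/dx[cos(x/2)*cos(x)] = -sin(x/2)/4 - 3*sin(3*x/2)/4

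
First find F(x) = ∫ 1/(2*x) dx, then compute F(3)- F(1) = log(3)/2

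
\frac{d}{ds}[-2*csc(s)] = 2*cot(s)*csc(s)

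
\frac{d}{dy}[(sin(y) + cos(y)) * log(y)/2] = sqrt(2)*(y*log(y)*cos(y + pi/4) + sin(y + pi/4))/(2*y)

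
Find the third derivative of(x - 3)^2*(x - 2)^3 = 60*x^2 - 288*x + 342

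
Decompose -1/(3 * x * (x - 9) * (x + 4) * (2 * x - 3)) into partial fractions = 8/(1485*(2*x - 3)) + 1/(1716*(x + 4)) - 1/(5265*(x - 9)) - 1/(324*x)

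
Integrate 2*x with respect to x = x^2 + C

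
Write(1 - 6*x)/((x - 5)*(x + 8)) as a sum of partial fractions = -49/(13*(x + 8)) - 29/(13*(x - 5))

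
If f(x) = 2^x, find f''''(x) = 2^x*log(2)^4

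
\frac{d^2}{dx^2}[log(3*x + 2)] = -9/(9*x^2 + 12*x + 4)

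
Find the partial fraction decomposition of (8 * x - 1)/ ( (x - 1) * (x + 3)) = 25/(4*(x + 3)) + 7/(4*(x - 1))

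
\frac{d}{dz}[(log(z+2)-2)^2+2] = (2*log(z + 2) - 4)/(z + 2)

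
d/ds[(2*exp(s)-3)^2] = 8*exp(2*s) - 12*exp(s)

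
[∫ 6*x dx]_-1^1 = 0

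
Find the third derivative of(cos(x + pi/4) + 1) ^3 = 15*sin(x + pi/4)/4 + 12*cos(2*x) + 27*cos(3*x + pi/4)/4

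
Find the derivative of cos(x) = -sin(x)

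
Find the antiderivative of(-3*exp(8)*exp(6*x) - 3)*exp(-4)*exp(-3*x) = -2*sinh(3*x + 4) + C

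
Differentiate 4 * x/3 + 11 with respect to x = 4/3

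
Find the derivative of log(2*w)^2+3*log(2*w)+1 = (2*log(w) + 2*log(2) + 3)/w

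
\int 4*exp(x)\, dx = 4*exp(x) + C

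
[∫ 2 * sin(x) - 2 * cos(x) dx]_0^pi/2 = 0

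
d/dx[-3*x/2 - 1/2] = -3/2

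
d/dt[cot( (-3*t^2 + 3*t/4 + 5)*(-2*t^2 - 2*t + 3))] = (-24*t^3 - 27*t^2/2 + 41*t + 31/4)/sin(6*t^4 + 9*t^3/2 - 41*t^2/2 - 31*t/4 + 15)^2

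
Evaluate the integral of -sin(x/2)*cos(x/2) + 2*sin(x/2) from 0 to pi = 3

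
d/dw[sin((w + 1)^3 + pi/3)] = 3*w^2*cos(w^3 + 3*w^2 + 3*w + 1 + pi/3) + 6*w*cos(w^3 + 3*w^2 + 3*w + 1 + pi/3) + 3*cos(w^3 + 3*w^2 + 3*w + 1 + pi/3)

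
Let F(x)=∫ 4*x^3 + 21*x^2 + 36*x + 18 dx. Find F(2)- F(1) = 136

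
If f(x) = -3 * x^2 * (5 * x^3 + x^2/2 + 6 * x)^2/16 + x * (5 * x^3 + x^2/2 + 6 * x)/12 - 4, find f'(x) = -75*x^7/2 - 105*x^6/16 - 2169*x^5/32 - 45*x^4/8 - 76*x^3/3 + x^2/8 + x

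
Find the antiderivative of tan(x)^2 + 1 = tan(x) + C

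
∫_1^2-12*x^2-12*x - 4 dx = -50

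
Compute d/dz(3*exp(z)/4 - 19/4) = 3*exp(z)/4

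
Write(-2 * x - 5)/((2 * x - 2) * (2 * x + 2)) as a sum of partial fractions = 3/(8*(x + 1)) - 7/(8*(x - 1))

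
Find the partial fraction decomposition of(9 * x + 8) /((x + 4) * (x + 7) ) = 55/(3*(x + 7)) - 28/(3*(x + 4))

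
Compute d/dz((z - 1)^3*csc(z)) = (z - 1)^2*(-z*cos(z)/sin(z) + 3 + cos(z)/sin(z))/sin(z)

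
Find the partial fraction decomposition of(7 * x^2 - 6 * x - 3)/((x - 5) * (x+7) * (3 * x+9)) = 191/(72*(x + 7)) - 13/(16*(x + 3)) + 71/(144*(x - 5))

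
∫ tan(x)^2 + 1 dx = tan(x) + C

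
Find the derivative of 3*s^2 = 6*s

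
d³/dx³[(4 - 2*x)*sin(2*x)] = 16*x*cos(2*x) + 24*sin(2*x) - 32*cos(2*x)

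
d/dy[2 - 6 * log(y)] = -6/y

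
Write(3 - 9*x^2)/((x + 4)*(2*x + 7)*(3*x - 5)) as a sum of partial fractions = -198/(527*(3*x - 5)) + 429/(31*(2*x + 7)) - 141/(17*(x + 4))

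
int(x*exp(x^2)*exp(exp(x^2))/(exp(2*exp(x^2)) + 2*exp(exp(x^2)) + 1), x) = (-3*exp(exp(x^2)) - 4)/(2*(exp(exp(x^2)) + 1)) + C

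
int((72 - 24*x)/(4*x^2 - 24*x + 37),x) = -3*log(4*(x - 3)^2 + 1) + C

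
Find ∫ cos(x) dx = sin(x) + C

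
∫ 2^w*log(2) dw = 2^w + C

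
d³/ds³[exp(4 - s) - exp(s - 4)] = (-exp(2*s - 8) - 1)*exp(4 - s)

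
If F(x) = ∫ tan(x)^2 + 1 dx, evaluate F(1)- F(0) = tan(1)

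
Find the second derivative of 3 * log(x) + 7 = -3/x^2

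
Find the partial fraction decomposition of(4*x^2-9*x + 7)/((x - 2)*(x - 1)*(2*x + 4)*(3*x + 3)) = -41/(72*(x + 2)) + 5/(9*(x + 1)) - 1/(18*(x - 1)) + 5/(72*(x - 2))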